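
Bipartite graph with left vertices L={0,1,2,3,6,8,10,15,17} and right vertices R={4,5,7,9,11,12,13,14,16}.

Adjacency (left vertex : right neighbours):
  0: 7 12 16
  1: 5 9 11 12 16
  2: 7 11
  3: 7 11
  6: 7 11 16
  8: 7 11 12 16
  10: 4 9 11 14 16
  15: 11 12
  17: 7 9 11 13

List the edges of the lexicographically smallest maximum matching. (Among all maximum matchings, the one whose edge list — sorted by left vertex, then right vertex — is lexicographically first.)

|M| = 7 (so the lex-smallest maximum matching has 7 edges)
process left vertices in ascending order; for each, take the smallest-labelled available neighbour that still permits 7 edges overall, or leave it unmatched if none does
lex-smallest matching: {0-7, 1-5, 2-11, 6-16, 8-12, 10-4, 17-9}

Lex-smallest maximum matching: {(0,7), (1,5), (2,11), (6,16), (8,12), (10,4), (17,9)}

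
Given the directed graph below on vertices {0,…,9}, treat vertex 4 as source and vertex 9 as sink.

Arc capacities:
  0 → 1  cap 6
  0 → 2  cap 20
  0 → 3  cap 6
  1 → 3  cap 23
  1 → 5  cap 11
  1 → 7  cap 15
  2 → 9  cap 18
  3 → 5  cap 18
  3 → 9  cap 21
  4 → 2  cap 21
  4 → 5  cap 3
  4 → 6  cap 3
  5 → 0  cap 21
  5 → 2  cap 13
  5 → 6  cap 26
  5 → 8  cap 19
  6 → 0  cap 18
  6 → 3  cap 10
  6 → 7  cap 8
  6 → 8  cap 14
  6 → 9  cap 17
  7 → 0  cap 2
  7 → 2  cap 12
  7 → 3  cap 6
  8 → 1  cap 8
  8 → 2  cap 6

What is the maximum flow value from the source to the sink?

augment #1: 4→2→9 bottleneck 18, total now 18
augment #2: 4→6→9 bottleneck 3, total now 21
augment #3: 4→5→6→9 bottleneck 3, total now 24

Maximum flow value: 24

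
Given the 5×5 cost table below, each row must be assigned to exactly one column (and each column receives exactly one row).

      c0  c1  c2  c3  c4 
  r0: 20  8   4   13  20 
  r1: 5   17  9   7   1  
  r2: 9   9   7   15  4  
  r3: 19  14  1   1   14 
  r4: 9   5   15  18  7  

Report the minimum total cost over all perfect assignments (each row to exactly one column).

Minimum assignment cost: 19

optimal assignment: row0→col2 (cost 4), row1→col0 (cost 5), row2→col4 (cost 4), row3→col3 (cost 1), row4→col1 (cost 5)
total = 4 + 5 + 4 + 1 + 5 = 19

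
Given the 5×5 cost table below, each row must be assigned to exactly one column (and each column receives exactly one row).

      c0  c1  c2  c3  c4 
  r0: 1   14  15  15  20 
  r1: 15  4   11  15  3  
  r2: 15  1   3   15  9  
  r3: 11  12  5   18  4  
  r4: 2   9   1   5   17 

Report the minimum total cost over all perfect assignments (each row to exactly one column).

Minimum assignment cost: 15

optimal assignment: row0→col0 (cost 1), row1→col4 (cost 3), row2→col1 (cost 1), row3→col2 (cost 5), row4→col3 (cost 5)
total = 1 + 3 + 1 + 5 + 5 = 15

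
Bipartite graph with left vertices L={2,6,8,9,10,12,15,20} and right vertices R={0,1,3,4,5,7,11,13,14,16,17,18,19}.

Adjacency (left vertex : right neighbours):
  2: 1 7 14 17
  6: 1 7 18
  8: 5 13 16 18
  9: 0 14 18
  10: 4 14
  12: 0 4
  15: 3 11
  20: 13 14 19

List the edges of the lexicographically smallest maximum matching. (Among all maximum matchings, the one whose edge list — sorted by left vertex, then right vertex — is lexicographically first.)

Lex-smallest maximum matching: {(2,1), (6,7), (8,5), (9,0), (10,14), (12,4), (15,3), (20,13)}

|M| = 8 (so the lex-smallest maximum matching has 8 edges)
process left vertices in ascending order; for each, take the smallest-labelled available neighbour that still permits 8 edges overall, or leave it unmatched if none does
lex-smallest matching: {2-1, 6-7, 8-5, 9-0, 10-14, 12-4, 15-3, 20-13}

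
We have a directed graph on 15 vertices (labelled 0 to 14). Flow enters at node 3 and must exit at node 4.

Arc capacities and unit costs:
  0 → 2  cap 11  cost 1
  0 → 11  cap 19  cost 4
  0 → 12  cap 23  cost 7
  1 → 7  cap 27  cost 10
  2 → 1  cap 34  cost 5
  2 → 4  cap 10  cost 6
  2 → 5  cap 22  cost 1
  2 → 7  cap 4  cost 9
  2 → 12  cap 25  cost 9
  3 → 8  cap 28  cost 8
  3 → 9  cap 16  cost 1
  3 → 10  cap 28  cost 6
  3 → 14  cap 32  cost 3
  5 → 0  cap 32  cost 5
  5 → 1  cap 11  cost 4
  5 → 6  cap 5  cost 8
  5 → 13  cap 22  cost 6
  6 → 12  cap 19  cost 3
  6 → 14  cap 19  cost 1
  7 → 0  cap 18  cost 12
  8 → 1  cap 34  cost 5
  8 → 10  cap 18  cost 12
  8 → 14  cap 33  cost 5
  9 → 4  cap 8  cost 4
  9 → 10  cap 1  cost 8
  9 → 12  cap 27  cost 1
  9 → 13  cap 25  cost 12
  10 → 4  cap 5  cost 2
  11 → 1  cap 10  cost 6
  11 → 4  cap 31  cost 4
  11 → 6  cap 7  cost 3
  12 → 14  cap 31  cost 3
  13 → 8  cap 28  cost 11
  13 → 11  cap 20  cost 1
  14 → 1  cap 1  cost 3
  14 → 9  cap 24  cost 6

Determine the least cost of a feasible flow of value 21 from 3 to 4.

Minimum cost for 21 units: 224

shortest-cost path #1: 3→9→4 push 8 @ unit cost 5 (adds 40)
shortest-cost path #2: 3→10→4 push 5 @ unit cost 8 (adds 40)
shortest-cost path #3: 3→9→13→11→4 push 8 @ unit cost 18 (adds 144)
total cost = 224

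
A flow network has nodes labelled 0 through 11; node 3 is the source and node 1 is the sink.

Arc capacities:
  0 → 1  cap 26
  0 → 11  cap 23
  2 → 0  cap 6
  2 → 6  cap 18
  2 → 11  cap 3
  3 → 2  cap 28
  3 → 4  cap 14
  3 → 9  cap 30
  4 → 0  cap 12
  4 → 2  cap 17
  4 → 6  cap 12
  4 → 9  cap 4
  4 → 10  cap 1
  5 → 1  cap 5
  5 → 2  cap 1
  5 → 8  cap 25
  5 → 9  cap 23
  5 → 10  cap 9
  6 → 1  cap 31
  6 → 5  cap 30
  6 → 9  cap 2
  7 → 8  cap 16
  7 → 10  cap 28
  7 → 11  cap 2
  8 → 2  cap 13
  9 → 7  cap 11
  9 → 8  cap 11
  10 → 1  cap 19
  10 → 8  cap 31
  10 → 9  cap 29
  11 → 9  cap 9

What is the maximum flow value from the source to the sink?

augment #1: 3→2→0→1 bottleneck 6, total now 6
augment #2: 3→2→6→1 bottleneck 18, total now 24
augment #3: 3→4→0→1 bottleneck 12, total now 36
augment #4: 3→4→6→1 bottleneck 2, total now 38
augment #5: 3→9→7→10→1 bottleneck 11, total now 49

Maximum flow value: 49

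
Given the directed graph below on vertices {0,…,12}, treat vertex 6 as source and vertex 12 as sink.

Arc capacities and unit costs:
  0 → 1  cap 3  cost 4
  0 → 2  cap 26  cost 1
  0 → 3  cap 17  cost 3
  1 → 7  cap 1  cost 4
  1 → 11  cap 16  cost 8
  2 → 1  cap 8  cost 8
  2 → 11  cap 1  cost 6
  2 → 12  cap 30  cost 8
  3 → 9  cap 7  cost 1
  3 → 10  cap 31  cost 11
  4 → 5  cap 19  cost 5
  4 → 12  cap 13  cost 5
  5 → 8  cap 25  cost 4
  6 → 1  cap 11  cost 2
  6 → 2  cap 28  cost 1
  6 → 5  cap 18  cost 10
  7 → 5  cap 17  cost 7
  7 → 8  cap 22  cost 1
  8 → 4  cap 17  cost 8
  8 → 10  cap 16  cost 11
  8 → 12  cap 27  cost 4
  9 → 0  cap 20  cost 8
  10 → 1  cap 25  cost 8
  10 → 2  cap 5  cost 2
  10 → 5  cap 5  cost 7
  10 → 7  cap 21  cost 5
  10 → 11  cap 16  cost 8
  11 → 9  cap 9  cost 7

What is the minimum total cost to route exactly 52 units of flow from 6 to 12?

shortest-cost path #1: 6→2→12 push 28 @ unit cost 9 (adds 252)
shortest-cost path #2: 6→1→7→8→12 push 1 @ unit cost 11 (adds 11)
shortest-cost path #3: 6→5→8→12 push 18 @ unit cost 18 (adds 324)
shortest-cost path #4: 6→1→11→9→0→2→12 push 2 @ unit cost 34 (adds 68)
shortest-cost path #5: 6→1→11→9→0→3→10→7→8→12 push 3 @ unit cost 49 (adds 147)
total cost = 802

Minimum cost for 52 units: 802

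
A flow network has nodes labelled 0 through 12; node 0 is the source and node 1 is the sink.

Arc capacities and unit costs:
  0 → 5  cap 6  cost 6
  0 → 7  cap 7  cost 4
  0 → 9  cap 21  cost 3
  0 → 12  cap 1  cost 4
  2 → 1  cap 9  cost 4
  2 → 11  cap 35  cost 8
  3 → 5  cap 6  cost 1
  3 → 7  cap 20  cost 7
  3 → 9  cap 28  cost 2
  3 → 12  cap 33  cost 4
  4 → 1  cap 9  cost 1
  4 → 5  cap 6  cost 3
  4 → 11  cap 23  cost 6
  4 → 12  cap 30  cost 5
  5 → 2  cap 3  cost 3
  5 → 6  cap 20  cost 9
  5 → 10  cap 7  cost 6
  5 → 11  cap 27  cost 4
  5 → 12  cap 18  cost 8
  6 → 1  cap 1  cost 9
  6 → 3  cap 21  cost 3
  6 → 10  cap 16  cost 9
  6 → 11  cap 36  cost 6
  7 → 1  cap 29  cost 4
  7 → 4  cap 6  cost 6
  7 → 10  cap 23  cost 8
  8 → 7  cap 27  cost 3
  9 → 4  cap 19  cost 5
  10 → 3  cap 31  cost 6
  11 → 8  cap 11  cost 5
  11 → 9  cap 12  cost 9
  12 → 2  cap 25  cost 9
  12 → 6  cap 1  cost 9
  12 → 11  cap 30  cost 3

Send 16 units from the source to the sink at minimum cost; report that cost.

shortest-cost path #1: 0→7→1 push 7 @ unit cost 8 (adds 56)
shortest-cost path #2: 0→9→4→1 push 9 @ unit cost 9 (adds 81)
total cost = 137

Minimum cost for 16 units: 137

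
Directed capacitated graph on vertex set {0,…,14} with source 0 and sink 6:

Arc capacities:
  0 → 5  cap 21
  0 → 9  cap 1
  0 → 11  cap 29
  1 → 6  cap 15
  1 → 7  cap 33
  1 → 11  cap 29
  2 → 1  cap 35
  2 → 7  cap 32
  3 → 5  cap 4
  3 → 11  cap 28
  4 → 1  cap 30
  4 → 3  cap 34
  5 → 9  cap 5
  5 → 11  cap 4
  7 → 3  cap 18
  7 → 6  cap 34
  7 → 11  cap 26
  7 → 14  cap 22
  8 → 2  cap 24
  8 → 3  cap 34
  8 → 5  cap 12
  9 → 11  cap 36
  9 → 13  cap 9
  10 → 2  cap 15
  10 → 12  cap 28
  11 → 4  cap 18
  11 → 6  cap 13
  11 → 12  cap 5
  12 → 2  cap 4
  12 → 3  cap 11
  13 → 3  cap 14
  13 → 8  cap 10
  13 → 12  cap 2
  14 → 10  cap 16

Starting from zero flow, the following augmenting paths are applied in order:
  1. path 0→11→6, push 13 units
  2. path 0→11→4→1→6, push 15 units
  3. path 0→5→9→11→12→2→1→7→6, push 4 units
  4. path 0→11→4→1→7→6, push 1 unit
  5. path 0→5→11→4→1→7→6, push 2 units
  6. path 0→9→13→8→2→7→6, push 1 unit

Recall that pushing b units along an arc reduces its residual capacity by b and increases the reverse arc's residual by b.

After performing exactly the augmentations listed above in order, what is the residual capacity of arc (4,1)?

Residual capacity of (4,1): 12

after path 1 (0→11→6, push 13): res(4,1)=30
after path 2 (0→11→4→1→6, push 15): res(4,1)=15
after path 3 (0→5→9→11→12→2→1→7→6, push 4): res(4,1)=15
after path 4 (0→11→4→1→7→6, push 1): res(4,1)=14
after path 5 (0→5→11→4→1→7→6, push 2): res(4,1)=12
after path 6 (0→9→13→8→2→7→6, push 1): res(4,1)=12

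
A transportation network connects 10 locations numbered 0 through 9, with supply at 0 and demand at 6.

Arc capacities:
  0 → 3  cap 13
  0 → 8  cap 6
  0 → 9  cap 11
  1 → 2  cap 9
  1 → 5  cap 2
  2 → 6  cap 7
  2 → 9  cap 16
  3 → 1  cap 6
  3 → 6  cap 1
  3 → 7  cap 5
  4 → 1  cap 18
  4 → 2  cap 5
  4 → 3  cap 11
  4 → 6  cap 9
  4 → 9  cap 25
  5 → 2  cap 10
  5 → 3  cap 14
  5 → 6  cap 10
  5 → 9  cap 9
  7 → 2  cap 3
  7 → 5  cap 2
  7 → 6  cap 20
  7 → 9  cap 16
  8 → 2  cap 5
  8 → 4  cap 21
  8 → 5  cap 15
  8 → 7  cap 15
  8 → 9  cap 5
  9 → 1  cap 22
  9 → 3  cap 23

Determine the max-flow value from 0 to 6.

Maximum flow value: 21

augment #1: 0→3→6 bottleneck 1, total now 1
augment #2: 0→3→7→6 bottleneck 5, total now 6
augment #3: 0→8→2→6 bottleneck 5, total now 11
augment #4: 0→8→4→6 bottleneck 1, total now 12
augment #5: 0→3→1→2→6 bottleneck 2, total now 14
augment #6: 0→3→1→5→6 bottleneck 2, total now 16
augment #7: 0→3→1→2→8→4→6 bottleneck 2, total now 18
augment #8: 0→9→1→2→8→4→6 bottleneck 3, total now 21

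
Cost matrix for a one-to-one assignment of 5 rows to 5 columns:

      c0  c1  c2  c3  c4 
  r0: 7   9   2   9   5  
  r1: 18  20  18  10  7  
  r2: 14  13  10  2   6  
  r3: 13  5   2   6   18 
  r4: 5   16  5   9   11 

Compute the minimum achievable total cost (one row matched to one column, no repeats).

optimal assignment: row0→col2 (cost 2), row1→col4 (cost 7), row2→col3 (cost 2), row3→col1 (cost 5), row4→col0 (cost 5)
total = 2 + 7 + 2 + 5 + 5 = 21

Minimum assignment cost: 21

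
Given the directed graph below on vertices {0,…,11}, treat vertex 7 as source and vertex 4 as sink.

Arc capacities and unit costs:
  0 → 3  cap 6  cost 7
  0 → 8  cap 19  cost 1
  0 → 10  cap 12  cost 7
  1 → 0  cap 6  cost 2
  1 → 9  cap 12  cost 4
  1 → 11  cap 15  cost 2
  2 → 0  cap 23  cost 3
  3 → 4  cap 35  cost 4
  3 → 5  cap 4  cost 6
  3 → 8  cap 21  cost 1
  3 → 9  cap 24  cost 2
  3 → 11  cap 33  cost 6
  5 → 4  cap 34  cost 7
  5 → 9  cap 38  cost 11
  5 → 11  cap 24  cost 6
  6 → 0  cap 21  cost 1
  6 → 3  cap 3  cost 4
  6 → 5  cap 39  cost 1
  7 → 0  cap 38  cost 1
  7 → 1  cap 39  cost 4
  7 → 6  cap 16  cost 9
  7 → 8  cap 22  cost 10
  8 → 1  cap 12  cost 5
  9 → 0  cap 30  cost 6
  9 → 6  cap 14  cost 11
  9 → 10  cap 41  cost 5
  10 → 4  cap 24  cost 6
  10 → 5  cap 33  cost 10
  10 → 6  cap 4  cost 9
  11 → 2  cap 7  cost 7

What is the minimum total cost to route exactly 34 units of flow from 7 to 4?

shortest-cost path #1: 7→0→3→4 push 6 @ unit cost 12 (adds 72)
shortest-cost path #2: 7→0→10→4 push 12 @ unit cost 14 (adds 168)
shortest-cost path #3: 7→6→3→4 push 3 @ unit cost 17 (adds 51)
shortest-cost path #4: 7→6→5→4 push 13 @ unit cost 17 (adds 221)
total cost = 512

Minimum cost for 34 units: 512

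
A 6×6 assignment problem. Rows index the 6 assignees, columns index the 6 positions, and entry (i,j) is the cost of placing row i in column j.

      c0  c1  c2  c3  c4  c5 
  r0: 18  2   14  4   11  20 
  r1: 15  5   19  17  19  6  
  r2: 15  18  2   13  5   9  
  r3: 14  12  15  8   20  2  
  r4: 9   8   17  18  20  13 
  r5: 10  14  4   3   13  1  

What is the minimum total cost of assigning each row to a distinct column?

optimal assignment: row0→col3 (cost 4), row1→col1 (cost 5), row2→col4 (cost 5), row3→col5 (cost 2), row4→col0 (cost 9), row5→col2 (cost 4)
total = 4 + 5 + 5 + 2 + 9 + 4 = 29

Minimum assignment cost: 29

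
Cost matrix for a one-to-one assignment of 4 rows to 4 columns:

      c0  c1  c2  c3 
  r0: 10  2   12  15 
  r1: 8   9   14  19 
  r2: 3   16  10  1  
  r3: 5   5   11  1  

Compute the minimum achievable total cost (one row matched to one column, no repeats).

Minimum assignment cost: 20

optimal assignment: row0→col1 (cost 2), row1→col2 (cost 14), row2→col0 (cost 3), row3→col3 (cost 1)
total = 2 + 14 + 3 + 1 = 20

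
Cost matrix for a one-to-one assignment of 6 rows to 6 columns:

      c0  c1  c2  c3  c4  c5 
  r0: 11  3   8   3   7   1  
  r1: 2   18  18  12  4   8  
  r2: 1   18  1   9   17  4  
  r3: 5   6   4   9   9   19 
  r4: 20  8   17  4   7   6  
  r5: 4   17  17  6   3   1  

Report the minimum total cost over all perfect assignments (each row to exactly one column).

Minimum assignment cost: 17

one of 2 optimal assignments: row0→col1 (cost 3), row1→col4 (cost 4), row2→col0 (cost 1), row3→col2 (cost 4), row4→col3 (cost 4), row5→col5 (cost 1)
total = 3 + 4 + 1 + 4 + 4 + 1 = 17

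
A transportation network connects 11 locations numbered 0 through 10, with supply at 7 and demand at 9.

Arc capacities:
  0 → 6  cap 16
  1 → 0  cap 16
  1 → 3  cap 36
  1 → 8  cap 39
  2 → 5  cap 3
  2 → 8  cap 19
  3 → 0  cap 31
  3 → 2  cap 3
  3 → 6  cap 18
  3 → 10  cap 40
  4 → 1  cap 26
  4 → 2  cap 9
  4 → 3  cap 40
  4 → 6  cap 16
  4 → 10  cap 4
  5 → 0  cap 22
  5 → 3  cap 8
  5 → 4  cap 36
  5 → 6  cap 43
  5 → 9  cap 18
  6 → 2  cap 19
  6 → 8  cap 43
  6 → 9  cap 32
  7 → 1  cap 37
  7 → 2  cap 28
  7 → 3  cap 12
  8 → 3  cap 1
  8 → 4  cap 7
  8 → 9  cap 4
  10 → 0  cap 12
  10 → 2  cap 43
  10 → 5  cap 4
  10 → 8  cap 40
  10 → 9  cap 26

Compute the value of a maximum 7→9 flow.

Maximum flow value: 64

augment #1: 7→1→8→9 bottleneck 4, total now 4
augment #2: 7→2→5→9 bottleneck 3, total now 7
augment #3: 7→3→6→9 bottleneck 12, total now 19
augment #4: 7→1→0→6→9 bottleneck 16, total now 35
augment #5: 7→1→3→6→9 bottleneck 4, total now 39
augment #6: 7→1→3→10→9 bottleneck 13, total now 52
augment #7: 7→2→8→3→10→9 bottleneck 1, total now 53
augment #8: 7→2→8→4→10→9 bottleneck 4, total now 57
augment #9: 7→2→8→1→3→10→9 bottleneck 4, total now 61
augment #10: 7→2→8→4→3→10→9 bottleneck 3, total now 64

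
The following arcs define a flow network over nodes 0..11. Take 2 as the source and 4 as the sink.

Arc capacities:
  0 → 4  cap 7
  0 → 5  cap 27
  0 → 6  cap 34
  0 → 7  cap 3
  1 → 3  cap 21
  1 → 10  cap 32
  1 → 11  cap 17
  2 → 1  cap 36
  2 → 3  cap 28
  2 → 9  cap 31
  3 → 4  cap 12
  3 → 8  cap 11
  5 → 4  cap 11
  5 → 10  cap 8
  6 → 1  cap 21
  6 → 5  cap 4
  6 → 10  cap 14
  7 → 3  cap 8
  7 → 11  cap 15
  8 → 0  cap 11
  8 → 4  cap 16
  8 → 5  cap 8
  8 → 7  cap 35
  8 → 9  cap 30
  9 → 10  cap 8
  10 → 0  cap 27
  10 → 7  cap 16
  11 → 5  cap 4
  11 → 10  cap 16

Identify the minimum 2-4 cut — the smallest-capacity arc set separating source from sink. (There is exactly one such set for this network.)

Min-cut arcs: {(0,4), (3,4), (3,8), (5,4)} (total capacity 41)

augment #1: 2→3→4 push 12
augment #2: 2→3→8→4 push 11
augment #3: 2→1→10→0→4 push 7
augment #4: 2→1→11→5→4 push 4
augment #5: 2→1→10→0→5→4 push 7
max flow = 41; residual-reachable set from 2 gives S-side
cut edges (S→T): {(0,4), (3,4), (3,8), (5,4)} total cap 41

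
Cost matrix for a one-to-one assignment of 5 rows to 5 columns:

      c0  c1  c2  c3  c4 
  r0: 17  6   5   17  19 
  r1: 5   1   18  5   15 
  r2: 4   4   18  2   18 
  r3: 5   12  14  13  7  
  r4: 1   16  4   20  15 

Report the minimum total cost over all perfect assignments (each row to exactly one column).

optimal assignment: row0→col2 (cost 5), row1→col1 (cost 1), row2→col3 (cost 2), row3→col4 (cost 7), row4→col0 (cost 1)
total = 5 + 1 + 2 + 7 + 1 = 16

Minimum assignment cost: 16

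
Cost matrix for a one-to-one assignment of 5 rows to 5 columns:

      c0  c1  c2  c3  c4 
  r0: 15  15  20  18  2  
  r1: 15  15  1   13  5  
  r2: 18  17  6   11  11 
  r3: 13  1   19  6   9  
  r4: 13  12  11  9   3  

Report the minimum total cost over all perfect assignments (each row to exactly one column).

Minimum assignment cost: 28

optimal assignment: row0→col4 (cost 2), row1→col2 (cost 1), row2→col3 (cost 11), row3→col1 (cost 1), row4→col0 (cost 13)
total = 2 + 1 + 11 + 1 + 13 = 28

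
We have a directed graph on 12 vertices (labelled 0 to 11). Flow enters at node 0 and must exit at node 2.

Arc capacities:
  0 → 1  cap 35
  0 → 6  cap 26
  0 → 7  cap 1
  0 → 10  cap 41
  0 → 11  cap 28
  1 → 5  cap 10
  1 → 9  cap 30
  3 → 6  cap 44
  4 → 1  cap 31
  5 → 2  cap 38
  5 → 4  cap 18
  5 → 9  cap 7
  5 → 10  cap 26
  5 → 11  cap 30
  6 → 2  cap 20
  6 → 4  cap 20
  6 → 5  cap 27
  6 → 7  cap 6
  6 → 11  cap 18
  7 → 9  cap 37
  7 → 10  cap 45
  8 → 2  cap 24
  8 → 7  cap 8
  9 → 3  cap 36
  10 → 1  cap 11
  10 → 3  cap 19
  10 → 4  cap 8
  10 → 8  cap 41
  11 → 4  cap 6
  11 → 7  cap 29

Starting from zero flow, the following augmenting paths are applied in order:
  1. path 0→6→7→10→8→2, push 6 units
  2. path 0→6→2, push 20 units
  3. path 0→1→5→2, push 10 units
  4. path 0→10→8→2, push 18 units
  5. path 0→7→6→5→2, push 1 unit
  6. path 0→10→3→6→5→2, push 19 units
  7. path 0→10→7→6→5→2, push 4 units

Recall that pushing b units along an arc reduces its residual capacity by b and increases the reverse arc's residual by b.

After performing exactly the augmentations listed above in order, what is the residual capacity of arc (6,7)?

after path 1 (0→6→7→10→8→2, push 6): res(6,7)=0
after path 2 (0→6→2, push 20): res(6,7)=0
after path 3 (0→1→5→2, push 10): res(6,7)=0
after path 4 (0→10→8→2, push 18): res(6,7)=0
after path 5 (0→7→6→5→2, push 1): res(6,7)=1
after path 6 (0→10→3→6→5→2, push 19): res(6,7)=1
after path 7 (0→10→7→6→5→2, push 4): res(6,7)=5

Residual capacity of (6,7): 5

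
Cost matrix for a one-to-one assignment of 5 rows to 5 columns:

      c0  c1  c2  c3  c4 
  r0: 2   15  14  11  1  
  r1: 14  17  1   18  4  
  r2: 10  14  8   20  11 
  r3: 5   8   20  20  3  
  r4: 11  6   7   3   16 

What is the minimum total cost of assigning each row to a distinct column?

one of 2 optimal assignments: row0→col0 (cost 2), row1→col2 (cost 1), row2→col1 (cost 14), row3→col4 (cost 3), row4→col3 (cost 3)
total = 2 + 1 + 14 + 3 + 3 = 23

Minimum assignment cost: 23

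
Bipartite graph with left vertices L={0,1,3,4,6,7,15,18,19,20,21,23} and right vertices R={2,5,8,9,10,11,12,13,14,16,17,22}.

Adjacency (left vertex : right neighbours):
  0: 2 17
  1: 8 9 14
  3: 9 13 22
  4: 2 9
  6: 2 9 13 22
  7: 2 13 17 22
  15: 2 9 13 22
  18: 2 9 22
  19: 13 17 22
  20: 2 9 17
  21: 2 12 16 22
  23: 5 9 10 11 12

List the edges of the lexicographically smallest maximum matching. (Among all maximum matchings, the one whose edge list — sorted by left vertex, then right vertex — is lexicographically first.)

|M| = 8 (so the lex-smallest maximum matching has 8 edges)
process left vertices in ascending order; for each, take the smallest-labelled available neighbour that still permits 8 edges overall, or leave it unmatched if none does
lex-smallest matching: {0-2, 1-8, 3-9, 6-13, 7-17, 15-22, 21-12, 23-5}

Lex-smallest maximum matching: {(0,2), (1,8), (3,9), (6,13), (7,17), (15,22), (21,12), (23,5)}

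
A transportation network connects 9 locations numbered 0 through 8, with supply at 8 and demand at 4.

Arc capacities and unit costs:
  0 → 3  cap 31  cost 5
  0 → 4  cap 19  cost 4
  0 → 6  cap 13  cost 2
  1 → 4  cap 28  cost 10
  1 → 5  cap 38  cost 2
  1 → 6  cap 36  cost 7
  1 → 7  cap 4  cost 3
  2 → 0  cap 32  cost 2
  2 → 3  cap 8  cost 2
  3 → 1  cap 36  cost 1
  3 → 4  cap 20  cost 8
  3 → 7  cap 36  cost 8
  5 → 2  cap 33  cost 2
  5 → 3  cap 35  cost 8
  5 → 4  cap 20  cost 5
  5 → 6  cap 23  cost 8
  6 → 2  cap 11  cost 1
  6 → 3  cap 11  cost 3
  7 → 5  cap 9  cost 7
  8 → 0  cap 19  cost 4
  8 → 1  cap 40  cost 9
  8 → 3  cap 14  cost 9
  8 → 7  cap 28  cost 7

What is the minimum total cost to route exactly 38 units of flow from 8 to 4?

Minimum cost for 38 units: 456

shortest-cost path #1: 8→0→4 push 19 @ unit cost 8 (adds 152)
shortest-cost path #2: 8→1→5→4 push 19 @ unit cost 16 (adds 304)
total cost = 456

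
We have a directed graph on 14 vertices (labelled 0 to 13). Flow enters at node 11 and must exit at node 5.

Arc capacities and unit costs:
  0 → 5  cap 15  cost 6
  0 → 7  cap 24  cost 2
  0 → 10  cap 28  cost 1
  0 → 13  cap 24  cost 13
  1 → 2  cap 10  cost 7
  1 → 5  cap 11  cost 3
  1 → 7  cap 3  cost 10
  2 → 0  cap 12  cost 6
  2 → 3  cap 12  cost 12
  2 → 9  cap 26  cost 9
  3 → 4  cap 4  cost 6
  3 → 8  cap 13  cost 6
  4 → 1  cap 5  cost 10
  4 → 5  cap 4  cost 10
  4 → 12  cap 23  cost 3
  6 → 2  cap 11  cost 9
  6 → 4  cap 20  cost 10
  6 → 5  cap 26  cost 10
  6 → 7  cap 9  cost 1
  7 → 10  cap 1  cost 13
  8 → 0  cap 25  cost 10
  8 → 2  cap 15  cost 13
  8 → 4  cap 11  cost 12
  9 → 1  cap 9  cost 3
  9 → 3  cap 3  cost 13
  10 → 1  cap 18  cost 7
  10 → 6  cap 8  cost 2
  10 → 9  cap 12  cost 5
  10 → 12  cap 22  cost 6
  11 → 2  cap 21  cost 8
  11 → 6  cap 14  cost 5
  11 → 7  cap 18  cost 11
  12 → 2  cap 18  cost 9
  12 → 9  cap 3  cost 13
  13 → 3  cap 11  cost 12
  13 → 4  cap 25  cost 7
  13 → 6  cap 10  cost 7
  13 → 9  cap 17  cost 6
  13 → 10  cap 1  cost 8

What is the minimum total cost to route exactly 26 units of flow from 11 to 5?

shortest-cost path #1: 11→6→5 push 14 @ unit cost 15 (adds 210)
shortest-cost path #2: 11→2→0→5 push 12 @ unit cost 20 (adds 240)
total cost = 450

Minimum cost for 26 units: 450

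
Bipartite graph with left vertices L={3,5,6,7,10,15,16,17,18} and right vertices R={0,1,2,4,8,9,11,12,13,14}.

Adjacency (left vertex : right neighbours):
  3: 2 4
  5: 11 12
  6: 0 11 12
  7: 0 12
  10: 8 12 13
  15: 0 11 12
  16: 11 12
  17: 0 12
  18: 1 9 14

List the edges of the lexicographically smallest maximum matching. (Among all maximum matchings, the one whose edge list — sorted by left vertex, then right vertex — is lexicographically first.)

Lex-smallest maximum matching: {(3,2), (5,11), (6,0), (7,12), (10,8), (18,1)}

|M| = 6 (so the lex-smallest maximum matching has 6 edges)
process left vertices in ascending order; for each, take the smallest-labelled available neighbour that still permits 6 edges overall, or leave it unmatched if none does
lex-smallest matching: {3-2, 5-11, 6-0, 7-12, 10-8, 18-1}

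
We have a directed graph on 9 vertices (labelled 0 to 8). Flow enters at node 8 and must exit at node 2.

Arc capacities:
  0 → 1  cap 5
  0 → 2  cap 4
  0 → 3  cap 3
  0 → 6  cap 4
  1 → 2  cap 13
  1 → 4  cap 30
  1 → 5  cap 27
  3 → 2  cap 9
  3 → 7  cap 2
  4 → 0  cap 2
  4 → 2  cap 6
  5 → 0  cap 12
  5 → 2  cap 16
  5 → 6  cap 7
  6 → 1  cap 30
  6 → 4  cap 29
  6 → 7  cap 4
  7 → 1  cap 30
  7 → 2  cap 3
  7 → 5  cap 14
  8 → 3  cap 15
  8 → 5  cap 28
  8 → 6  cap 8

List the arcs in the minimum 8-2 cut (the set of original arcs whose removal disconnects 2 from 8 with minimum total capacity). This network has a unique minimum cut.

Min-cut arcs: {(3,2), (3,7), (8,5), (8,6)} (total capacity 47)

augment #1: 8→3→2 push 9
augment #2: 8→5→2 push 16
augment #3: 8→3→7→2 push 2
augment #4: 8→5→0→2 push 4
augment #5: 8→6→1→2 push 8
augment #6: 8→5→0→1→2 push 5
augment #7: 8→5→6→4→2 push 3
max flow = 47; residual-reachable set from 8 gives S-side
cut edges (S→T): {(3,2), (3,7), (8,5), (8,6)} total cap 47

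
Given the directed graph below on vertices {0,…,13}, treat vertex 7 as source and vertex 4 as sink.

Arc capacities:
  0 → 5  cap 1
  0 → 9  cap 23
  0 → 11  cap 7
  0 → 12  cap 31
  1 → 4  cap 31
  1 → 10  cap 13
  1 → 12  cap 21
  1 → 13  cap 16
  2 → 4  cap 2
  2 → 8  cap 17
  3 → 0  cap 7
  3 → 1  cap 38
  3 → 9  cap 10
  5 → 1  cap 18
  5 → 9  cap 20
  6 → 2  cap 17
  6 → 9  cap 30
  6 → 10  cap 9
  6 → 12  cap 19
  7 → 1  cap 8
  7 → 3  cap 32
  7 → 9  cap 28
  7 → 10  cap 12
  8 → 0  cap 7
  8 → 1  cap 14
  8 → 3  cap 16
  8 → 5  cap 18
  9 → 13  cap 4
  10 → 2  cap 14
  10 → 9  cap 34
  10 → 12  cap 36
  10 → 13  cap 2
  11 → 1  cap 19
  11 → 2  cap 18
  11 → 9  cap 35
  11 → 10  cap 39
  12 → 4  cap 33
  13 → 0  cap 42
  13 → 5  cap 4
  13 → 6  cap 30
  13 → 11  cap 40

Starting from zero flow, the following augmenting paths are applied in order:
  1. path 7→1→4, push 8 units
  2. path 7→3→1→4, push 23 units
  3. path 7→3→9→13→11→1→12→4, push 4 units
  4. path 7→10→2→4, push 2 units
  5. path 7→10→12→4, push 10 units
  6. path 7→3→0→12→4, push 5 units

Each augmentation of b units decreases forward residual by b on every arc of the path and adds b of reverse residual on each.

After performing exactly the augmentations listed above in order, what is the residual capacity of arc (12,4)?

after path 1 (7→1→4, push 8): res(12,4)=33
after path 2 (7→3→1→4, push 23): res(12,4)=33
after path 3 (7→3→9→13→11→1→12→4, push 4): res(12,4)=29
after path 4 (7→10→2→4, push 2): res(12,4)=29
after path 5 (7→10→12→4, push 10): res(12,4)=19
after path 6 (7→3→0→12→4, push 5): res(12,4)=14

Residual capacity of (12,4): 14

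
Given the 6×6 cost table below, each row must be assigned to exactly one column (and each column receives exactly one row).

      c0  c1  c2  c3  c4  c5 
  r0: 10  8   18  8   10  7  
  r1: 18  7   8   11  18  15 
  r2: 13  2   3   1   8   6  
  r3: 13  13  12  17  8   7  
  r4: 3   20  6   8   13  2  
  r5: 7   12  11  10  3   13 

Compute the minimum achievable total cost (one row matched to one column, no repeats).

Minimum assignment cost: 30

optimal assignment: row0→col1 (cost 8), row1→col2 (cost 8), row2→col3 (cost 1), row3→col5 (cost 7), row4→col0 (cost 3), row5→col4 (cost 3)
total = 8 + 8 + 1 + 7 + 3 + 3 = 30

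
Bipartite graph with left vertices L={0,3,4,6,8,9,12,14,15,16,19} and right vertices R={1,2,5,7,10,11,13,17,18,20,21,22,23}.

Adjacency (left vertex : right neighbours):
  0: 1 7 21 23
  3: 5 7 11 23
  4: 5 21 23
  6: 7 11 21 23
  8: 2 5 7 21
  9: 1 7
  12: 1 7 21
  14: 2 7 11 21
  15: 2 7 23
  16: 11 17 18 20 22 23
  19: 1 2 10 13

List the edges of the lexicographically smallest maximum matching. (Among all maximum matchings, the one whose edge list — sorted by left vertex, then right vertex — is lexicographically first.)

Lex-smallest maximum matching: {(0,1), (3,5), (4,21), (6,7), (8,2), (14,11), (15,23), (16,17), (19,10)}

|M| = 9 (so the lex-smallest maximum matching has 9 edges)
process left vertices in ascending order; for each, take the smallest-labelled available neighbour that still permits 9 edges overall, or leave it unmatched if none does
lex-smallest matching: {0-1, 3-5, 4-21, 6-7, 8-2, 14-11, 15-23, 16-17, 19-10}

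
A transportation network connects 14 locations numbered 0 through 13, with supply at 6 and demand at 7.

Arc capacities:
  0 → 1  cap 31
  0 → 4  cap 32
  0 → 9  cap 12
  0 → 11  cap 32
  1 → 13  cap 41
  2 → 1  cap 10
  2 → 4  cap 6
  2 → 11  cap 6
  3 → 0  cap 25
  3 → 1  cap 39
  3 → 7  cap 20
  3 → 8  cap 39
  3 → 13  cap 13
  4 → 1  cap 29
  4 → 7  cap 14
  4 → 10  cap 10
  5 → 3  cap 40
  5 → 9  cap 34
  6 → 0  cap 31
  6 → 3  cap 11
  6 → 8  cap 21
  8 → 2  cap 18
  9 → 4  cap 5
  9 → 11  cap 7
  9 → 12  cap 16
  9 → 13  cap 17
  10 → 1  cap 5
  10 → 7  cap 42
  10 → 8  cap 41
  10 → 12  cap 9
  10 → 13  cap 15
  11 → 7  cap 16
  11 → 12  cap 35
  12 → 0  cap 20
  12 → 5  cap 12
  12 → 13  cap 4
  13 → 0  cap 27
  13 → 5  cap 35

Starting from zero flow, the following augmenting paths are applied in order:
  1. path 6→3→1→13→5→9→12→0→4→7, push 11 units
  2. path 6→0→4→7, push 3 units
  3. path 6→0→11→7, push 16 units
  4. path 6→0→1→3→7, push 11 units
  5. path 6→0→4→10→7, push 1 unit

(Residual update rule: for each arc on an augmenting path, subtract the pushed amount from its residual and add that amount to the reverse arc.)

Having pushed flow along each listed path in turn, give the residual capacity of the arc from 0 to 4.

after path 1 (6→3→1→13→5→9→12→0→4→7, push 11): res(0,4)=21
after path 2 (6→0→4→7, push 3): res(0,4)=18
after path 3 (6→0→11→7, push 16): res(0,4)=18
after path 4 (6→0→1→3→7, push 11): res(0,4)=18
after path 5 (6→0→4→10→7, push 1): res(0,4)=17

Residual capacity of (0,4): 17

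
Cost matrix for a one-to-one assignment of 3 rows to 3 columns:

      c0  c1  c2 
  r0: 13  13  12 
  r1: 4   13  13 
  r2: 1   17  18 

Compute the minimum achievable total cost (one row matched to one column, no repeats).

optimal assignment: row0→col2 (cost 12), row1→col1 (cost 13), row2→col0 (cost 1)
total = 12 + 13 + 1 = 26

Minimum assignment cost: 26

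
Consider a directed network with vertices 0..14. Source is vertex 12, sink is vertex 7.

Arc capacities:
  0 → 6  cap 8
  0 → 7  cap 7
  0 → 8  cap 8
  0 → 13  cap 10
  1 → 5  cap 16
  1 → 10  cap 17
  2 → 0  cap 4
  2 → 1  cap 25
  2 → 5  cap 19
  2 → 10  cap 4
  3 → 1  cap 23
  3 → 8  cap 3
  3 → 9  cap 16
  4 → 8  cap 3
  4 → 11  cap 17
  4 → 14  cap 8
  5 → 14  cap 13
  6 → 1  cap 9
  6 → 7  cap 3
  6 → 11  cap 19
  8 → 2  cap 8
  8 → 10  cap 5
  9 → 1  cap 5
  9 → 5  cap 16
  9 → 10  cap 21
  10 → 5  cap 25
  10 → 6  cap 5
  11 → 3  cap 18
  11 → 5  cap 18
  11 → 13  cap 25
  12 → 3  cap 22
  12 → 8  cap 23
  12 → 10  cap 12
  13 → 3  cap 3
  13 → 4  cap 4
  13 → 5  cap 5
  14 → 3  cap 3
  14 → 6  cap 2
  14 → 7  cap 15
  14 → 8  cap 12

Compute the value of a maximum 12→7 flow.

Maximum flow value: 22

augment #1: 12→10→6→7 bottleneck 3, total now 3
augment #2: 12→8→2→0→7 bottleneck 4, total now 7
augment #3: 12→10→5→14→7 bottleneck 9, total now 16
augment #4: 12→3→1→5→14→7 bottleneck 4, total now 20
augment #5: 12→8→10→6→11→13→4→14→7 bottleneck 2, total now 22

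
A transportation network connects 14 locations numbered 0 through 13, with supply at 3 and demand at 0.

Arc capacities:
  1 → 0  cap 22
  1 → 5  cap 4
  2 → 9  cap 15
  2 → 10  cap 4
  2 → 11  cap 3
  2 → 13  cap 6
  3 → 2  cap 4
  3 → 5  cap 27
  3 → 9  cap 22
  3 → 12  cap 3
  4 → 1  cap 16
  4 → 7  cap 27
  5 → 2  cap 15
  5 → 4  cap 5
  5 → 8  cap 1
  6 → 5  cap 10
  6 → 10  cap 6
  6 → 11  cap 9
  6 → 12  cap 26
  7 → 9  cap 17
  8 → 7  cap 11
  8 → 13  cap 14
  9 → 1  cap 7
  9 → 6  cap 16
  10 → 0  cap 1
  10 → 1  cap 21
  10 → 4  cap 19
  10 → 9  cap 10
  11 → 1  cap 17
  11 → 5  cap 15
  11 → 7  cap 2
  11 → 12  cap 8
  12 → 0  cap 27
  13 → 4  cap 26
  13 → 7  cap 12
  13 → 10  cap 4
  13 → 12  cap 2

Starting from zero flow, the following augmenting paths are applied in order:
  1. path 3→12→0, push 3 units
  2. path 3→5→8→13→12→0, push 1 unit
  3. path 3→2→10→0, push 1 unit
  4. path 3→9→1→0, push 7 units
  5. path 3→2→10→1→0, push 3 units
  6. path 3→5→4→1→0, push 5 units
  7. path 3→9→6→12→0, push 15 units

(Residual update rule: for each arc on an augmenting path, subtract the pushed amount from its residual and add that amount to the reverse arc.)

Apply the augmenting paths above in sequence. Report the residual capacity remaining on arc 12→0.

after path 1 (3→12→0, push 3): res(12,0)=24
after path 2 (3→5→8→13→12→0, push 1): res(12,0)=23
after path 3 (3→2→10→0, push 1): res(12,0)=23
after path 4 (3→9→1→0, push 7): res(12,0)=23
after path 5 (3→2→10→1→0, push 3): res(12,0)=23
after path 6 (3→5→4→1→0, push 5): res(12,0)=23
after path 7 (3→9→6→12→0, push 15): res(12,0)=8

Residual capacity of (12,0): 8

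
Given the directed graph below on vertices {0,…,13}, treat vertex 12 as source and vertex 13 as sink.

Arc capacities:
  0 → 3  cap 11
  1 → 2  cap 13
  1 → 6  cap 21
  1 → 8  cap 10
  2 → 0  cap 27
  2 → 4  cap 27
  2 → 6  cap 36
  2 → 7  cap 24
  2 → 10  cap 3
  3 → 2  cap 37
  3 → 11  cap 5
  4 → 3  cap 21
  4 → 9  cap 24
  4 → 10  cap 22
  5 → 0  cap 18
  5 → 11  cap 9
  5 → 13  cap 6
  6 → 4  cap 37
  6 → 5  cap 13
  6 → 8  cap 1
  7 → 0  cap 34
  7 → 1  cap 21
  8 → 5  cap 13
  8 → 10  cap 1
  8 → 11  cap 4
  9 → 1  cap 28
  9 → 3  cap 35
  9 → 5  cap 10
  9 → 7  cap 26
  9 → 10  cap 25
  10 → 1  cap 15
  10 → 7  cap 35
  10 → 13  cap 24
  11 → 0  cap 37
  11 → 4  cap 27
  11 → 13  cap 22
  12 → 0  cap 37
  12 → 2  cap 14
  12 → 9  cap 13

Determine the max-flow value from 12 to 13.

Maximum flow value: 38

augment #1: 12→2→10→13 bottleneck 3, total now 3
augment #2: 12→9→5→13 bottleneck 6, total now 9
augment #3: 12→9→10→13 bottleneck 7, total now 16
augment #4: 12→0→3→11→13 bottleneck 5, total now 21
augment #5: 12→2→4→10→13 bottleneck 11, total now 32
augment #6: 12→0→3→2→4→10→13 bottleneck 3, total now 35
augment #7: 12→0→3→2→6→5→11→13 bottleneck 3, total now 38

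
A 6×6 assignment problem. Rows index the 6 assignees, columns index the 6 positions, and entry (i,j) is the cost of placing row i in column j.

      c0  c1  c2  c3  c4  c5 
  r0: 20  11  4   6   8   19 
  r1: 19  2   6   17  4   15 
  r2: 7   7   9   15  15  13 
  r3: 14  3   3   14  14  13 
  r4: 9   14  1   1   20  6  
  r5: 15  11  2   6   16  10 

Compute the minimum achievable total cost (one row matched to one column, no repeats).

optimal assignment: row0→col3 (cost 6), row1→col4 (cost 4), row2→col0 (cost 7), row3→col1 (cost 3), row4→col5 (cost 6), row5→col2 (cost 2)
total = 6 + 4 + 7 + 3 + 6 + 2 = 28

Minimum assignment cost: 28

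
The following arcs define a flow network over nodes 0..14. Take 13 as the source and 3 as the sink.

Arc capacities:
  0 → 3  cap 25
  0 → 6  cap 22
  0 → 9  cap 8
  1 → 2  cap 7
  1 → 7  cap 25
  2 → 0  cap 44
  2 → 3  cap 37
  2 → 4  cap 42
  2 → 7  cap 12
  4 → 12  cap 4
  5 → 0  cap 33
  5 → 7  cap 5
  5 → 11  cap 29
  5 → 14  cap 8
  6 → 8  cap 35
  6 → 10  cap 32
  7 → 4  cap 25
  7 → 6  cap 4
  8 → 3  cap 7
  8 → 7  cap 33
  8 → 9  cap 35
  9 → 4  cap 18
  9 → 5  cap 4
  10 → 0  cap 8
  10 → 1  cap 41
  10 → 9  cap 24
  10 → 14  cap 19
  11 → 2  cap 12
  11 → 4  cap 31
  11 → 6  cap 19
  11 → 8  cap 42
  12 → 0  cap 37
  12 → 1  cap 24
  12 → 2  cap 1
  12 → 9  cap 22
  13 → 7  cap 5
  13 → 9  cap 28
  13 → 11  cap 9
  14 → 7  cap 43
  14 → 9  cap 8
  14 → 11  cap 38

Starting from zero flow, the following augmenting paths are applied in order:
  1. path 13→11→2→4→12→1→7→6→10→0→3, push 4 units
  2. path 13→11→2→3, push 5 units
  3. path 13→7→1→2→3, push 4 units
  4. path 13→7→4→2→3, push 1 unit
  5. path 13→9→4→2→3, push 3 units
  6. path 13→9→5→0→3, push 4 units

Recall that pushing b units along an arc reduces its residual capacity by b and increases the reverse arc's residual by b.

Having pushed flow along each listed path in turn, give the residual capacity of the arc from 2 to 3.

Residual capacity of (2,3): 24

after path 1 (13→11→2→4→12→1→7→6→10→0→3, push 4): res(2,3)=37
after path 2 (13→11→2→3, push 5): res(2,3)=32
after path 3 (13→7→1→2→3, push 4): res(2,3)=28
after path 4 (13→7→4→2→3, push 1): res(2,3)=27
after path 5 (13→9→4→2→3, push 3): res(2,3)=24
after path 6 (13→9→5→0→3, push 4): res(2,3)=24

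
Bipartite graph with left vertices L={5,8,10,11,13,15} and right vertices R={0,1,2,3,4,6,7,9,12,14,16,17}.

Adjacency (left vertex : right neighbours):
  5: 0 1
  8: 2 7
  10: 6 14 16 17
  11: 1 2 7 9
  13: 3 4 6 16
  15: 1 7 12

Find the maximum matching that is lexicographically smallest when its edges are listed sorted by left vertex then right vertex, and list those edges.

|M| = 6 (so the lex-smallest maximum matching has 6 edges)
process left vertices in ascending order; for each, take the smallest-labelled available neighbour that still permits 6 edges overall, or leave it unmatched if none does
lex-smallest matching: {5-0, 8-2, 10-6, 11-1, 13-3, 15-7}

Lex-smallest maximum matching: {(5,0), (8,2), (10,6), (11,1), (13,3), (15,7)}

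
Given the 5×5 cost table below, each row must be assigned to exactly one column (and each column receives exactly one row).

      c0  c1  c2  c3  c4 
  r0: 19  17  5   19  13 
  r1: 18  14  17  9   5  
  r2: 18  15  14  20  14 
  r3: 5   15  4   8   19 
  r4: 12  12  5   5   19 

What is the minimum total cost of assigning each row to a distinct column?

Minimum assignment cost: 35

optimal assignment: row0→col2 (cost 5), row1→col4 (cost 5), row2→col1 (cost 15), row3→col0 (cost 5), row4→col3 (cost 5)
total = 5 + 5 + 15 + 5 + 5 = 35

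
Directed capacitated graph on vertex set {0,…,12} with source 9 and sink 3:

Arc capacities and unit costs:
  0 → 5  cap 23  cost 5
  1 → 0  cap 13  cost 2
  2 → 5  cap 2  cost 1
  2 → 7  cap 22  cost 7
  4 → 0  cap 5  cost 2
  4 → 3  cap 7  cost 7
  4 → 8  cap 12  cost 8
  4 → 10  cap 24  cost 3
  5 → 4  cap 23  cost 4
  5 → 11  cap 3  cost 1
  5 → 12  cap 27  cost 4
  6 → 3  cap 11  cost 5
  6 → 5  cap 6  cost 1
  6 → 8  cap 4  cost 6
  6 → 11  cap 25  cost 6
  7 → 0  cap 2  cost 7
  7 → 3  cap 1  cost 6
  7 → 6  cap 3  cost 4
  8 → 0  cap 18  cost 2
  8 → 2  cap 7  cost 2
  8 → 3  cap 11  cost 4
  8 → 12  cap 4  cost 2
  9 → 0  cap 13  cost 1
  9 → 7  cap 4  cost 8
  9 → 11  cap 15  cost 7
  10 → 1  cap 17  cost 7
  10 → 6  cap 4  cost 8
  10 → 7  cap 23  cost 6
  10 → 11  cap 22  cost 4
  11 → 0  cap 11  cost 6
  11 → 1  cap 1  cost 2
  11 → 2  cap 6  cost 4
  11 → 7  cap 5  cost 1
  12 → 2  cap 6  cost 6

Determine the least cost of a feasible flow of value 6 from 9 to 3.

shortest-cost path #1: 9→7→3 push 1 @ unit cost 14 (adds 14)
shortest-cost path #2: 9→0→5→4→3 push 5 @ unit cost 17 (adds 85)
total cost = 99

Minimum cost for 6 units: 99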